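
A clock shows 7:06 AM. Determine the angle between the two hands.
Hour hand position: 7 x 30 + 6 x 0.5 = 213 degrees
Minute hand position: 6 x 6 = 36 degrees
Difference: |213 - 36| = 177 degrees
The angle between the hands is 177 degrees

Final answer: 177 degrees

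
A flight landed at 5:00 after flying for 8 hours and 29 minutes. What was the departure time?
Starting time: 5:00 = 300 total minutes past 12:00
Subtracting: 8 hours and 29 minutes = 509 minutes
300 - 509 = -209 (negative, add 12 hours = 720) = 511 minutes
= 8 hours and 31 minutes past 12:00 = 8:31

Final answer: 8:31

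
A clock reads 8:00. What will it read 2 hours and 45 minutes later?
Starting time: 8:00
Adding 45 minutes to 0 minutes: 0 + 45 = 45 minutes
Adding 2 hours: 8 + 2 = 10
Final time: 10:45

Final answer: 10:45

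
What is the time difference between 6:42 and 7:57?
From 6:42 to 7:57:
(7 x 60 + 57) - (6 x 60 + 42) = 477 - 402 = 75 minutes
= 1 hour and 15 minutes

Final answer: 1 hour and 15 minutes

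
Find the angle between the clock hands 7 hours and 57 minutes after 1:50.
First find the time 7 hours and 57 minutes after 1:50.
Total minutes: 1 x 60 + 50 + 7 x 60 + 57 = 587.
587 mod 720 = 587 minutes = 9:47.
Now compute the angle at 9:47:
Hour hand: 9 x 30 + 47 x 0.5 = 293.5 degrees
Minute hand: 47 x 6 = 282 degrees
Difference: |293.5 - 282| = 11.5 degrees
The angle is 11.5 degrees

Final answer: 11.5 degrees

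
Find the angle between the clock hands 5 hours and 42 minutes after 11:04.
First find the time 5 hours and 42 minutes after 11:04.
Total minutes: 11 x 60 + 4 + 5 x 60 + 42 = 1006.
1006 mod 720 = 286 minutes = 4:46.
Now compute the angle at 4:46:
Hour hand: 4 x 30 + 46 x 0.5 = 143 degrees
Minute hand: 46 x 6 = 276 degrees
Difference: |143 - 276| = 133 degrees
The angle is 133 degrees

Final answer: 133 degrees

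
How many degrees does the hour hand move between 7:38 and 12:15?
The hour hand moves 0.5 degrees per minute.
Time elapsed: 12:15 - 7:38 = 277 minutes
Angular displacement: 277 x 0.5 = 138.5 degrees

Final answer: 138.5 degrees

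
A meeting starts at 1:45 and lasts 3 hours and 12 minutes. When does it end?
Starting time: 1:45
Adding 12 minutes to 45 minutes: 45 + 12 = 57 minutes
Adding 3 hours: 1 + 3 = 4
Final time: 4:57

Final answer: 4:57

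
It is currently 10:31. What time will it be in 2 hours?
Starting time: 10:31
Adding 0 minutes to 31 minutes: 31 + 0 = 31 minutes
Adding 2 hours: 10 + 2 = 12
Final time: 12:31

Final answer: 12:31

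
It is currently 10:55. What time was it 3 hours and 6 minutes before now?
Starting time: 10:55 = 655 total minutes past 12:00
Subtracting: 3 hours and 6 minutes = 186 minutes
655 - 186 = 469 minutes
= 7 hours and 49 minutes past 12:00 = 7:49

Final answer: 7:49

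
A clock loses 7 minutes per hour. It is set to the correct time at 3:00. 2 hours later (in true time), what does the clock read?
For every 60 true minutes, the faulty clock advances 60 - 7 = 53 minutes.
True elapsed: 2 hours = 120 minutes.
Faulty clock advances: 120 x 53/60 = 106 minutes (drift: 14 minutes behind).
Shown time: 3:00 + 106 minutes = 4:46.

Final answer: 4:46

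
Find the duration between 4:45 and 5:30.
From 4:45 to 5:30:
(5 x 60 + 30) - (4 x 60 + 45) = 330 - 285 = 45 minutes
= 45 minutes

Final answer: 45 minutes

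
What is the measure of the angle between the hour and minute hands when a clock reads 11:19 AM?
Hour hand position: 11 x 30 + 19 x 0.5 = 339.5 degrees
Minute hand position: 19 x 6 = 114 degrees
Difference: |339.5 - 114| = 225.5 degrees
Since 225.5 > 180, the smaller angle is 360 - 225.5 = 134.5 degrees

Final answer: 134.5 degrees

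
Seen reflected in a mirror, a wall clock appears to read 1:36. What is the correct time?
Reflection across the vertical (12-6) axis maps a hand at angle A degrees to (360 - A) degrees, which sends a reading of T minutes past 12:00 to (720 - T) minutes past 12:00.
Mirror reads 1:36 = 96 minutes past 12:00.
Actual time: (720 - 96) mod 720 = 624 minutes = 10:24.

Final answer: 10:24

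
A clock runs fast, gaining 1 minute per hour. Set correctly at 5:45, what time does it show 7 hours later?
For every 60 true minutes, the faulty clock advances 60 + 1 = 61 minutes.
True elapsed: 7 hours = 420 minutes.
Faulty clock advances: 420 x 61/60 = 427 minutes (drift: 7 minutes ahead).
Shown time: 5:45 + 427 minutes = 12:52.

Final answer: 12:52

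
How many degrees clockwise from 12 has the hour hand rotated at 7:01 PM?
The hour hand moves 30 degrees per hour and 0.5 degrees per minute.
At 7:01: (7) x 30 + 1 x 0.5 = 210 + 0.5 = 210.5 degrees

Final answer: 210.5 degrees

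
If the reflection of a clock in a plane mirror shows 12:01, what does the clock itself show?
Reflection across the vertical (12-6) axis maps a hand at angle A degrees to (360 - A) degrees, which sends a reading of T minutes past 12:00 to (720 - T) minutes past 12:00.
Mirror reads 12:01 = 1 minutes past 12:00.
Actual time: (720 - 1) mod 720 = 719 minutes = 11:59.

Final answer: 11:59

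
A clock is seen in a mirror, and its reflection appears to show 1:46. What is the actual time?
Reflection across the vertical (12-6) axis maps a hand at angle A degrees to (360 - A) degrees, which sends a reading of T minutes past 12:00 to (720 - T) minutes past 12:00.
Mirror reads 1:46 = 106 minutes past 12:00.
Actual time: (720 - 106) mod 720 = 614 minutes = 10:14.

Final answer: 10:14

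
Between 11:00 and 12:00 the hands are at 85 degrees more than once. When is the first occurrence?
At t minutes past 11:00, the hour hand is at 30 x 11 + 0.5t degrees and the minute hand is at 6t degrees.
The smaller angle between them is 85 degrees when |30H - 5.5t| = 85 or |30H - 5.5t| = 275.
With H = 11, solve 30 x 11 - 5.5t = +/- target for each target:
  t = (30 x 11 - 85) / 5.5 = 44.55
  t = (30 x 11 + 85) / 5.5 = 75.45 (outside (0, 60))
  t = (30 x 11 - 275) / 5.5 = 10
  t = (30 x 11 + 275) / 5.5 = 110 (outside (0, 60))
Valid solutions in (0, 60): {10, 44.55} minutes.
The first occurrence is t = 10 minutes.
The hands form a 85-degree angle at 10 minutes past 11:00.

Final answer: 10 minutes past 11:00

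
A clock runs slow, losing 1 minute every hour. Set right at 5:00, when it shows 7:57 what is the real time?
For every 60 true minutes, the faulty clock advances 59 minutes, so 1 faulty-clock minute corresponds to 60/59 true minutes.
From 5:00 to 7:57 on the faulty dial is 177 minutes.
True elapsed: 177 x 60/59 = 180 minutes = 3 hours.
True time: 5:00 + 3 hours = 8:00.

Final answer: 8:00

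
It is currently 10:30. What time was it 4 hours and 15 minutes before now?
Starting time: 10:30 = 630 total minutes past 12:00
Subtracting: 4 hours and 15 minutes = 255 minutes
630 - 255 = 375 minutes
= 6 hours and 15 minutes past 12:00 = 6:15

Final answer: 6:15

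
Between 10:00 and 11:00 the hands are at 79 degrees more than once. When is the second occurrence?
At t minutes past 10:00, the hour hand is at 30 x 10 + 0.5t degrees and the minute hand is at 6t degrees.
The smaller angle between them is 79 degrees when |30H - 5.5t| = 79 or |30H - 5.5t| = 281.
With H = 10, solve 30 x 10 - 5.5t = +/- target for each target:
  t = (30 x 10 - 79) / 5.5 = 40.18
  t = (30 x 10 + 79) / 5.5 = 68.91 (outside (0, 60))
  t = (30 x 10 - 281) / 5.5 = 3.45
  t = (30 x 10 + 281) / 5.5 = 105.64 (outside (0, 60))
Valid solutions in (0, 60): {3.45, 40.18} minutes.
The second occurrence is t = 40.18 minutes.
The hands form a 79-degree angle at 40.18 minutes past 10:00.

Final answer: 40.18 minutes past 10:00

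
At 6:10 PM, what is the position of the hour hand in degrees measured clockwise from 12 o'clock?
The hour hand moves 30 degrees per hour and 0.5 degrees per minute.
At 6:10: (6) x 30 + 10 x 0.5 = 180 + 5 = 185 degrees

Final answer: 185 degrees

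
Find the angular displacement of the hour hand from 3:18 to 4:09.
The hour hand moves 0.5 degrees per minute.
Time elapsed: 4:09 - 3:18 = 51 minutes
Angular displacement: 51 x 0.5 = 25.5 degrees

Final answer: 25.5 degrees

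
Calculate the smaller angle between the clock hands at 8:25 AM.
Hour hand position: 8 x 30 + 25 x 0.5 = 252.5 degrees
Minute hand position: 25 x 6 = 150 degrees
Difference: |252.5 - 150| = 102.5 degrees
The angle between the hands is 102.5 degrees

Final answer: 102.5 degrees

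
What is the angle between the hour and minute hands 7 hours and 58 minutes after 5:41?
First find the time 7 hours and 58 minutes after 5:41.
Total minutes: 5 x 60 + 41 + 7 x 60 + 58 = 819.
819 mod 720 = 99 minutes = 1:39.
Now compute the angle at 1:39:
Hour hand: 1 x 30 + 39 x 0.5 = 49.5 degrees
Minute hand: 39 x 6 = 234 degrees
Difference: |49.5 - 234| = 184.5 degrees
Smaller angle: 360 - 184.5 = 175.5 degrees

Final answer: 175.5 degrees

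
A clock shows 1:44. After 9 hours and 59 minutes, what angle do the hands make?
First find the time 9 hours and 59 minutes after 1:44.
Total minutes: 1 x 60 + 44 + 9 x 60 + 59 = 703.
703 mod 720 = 703 minutes = 11:43.
Now compute the angle at 11:43:
Hour hand: 11 x 30 + 43 x 0.5 = 351.5 degrees
Minute hand: 43 x 6 = 258 degrees
Difference: |351.5 - 258| = 93.5 degrees
The angle is 93.5 degrees

Final answer: 93.5 degrees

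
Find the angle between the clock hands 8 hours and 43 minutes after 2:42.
First find the time 8 hours and 43 minutes after 2:42.
Total minutes: 2 x 60 + 42 + 8 x 60 + 43 = 685.
685 mod 720 = 685 minutes = 11:25.
Now compute the angle at 11:25:
Hour hand: 11 x 30 + 25 x 0.5 = 342.5 degrees
Minute hand: 25 x 6 = 150 degrees
Difference: |342.5 - 150| = 192.5 degrees
Smaller angle: 360 - 192.5 = 167.5 degrees

Final answer: 167.5 degrees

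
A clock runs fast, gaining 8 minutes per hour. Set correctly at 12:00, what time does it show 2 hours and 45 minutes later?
For every 60 true minutes, the faulty clock advances 60 + 8 = 68 minutes.
True elapsed: 2 hours and 45 minutes = 165 minutes.
Faulty clock advances: 165 x 68/60 = 187 minutes (drift: 22 minutes ahead).
Shown time: 12:00 + 187 minutes = 3:07.

Final answer: 3:07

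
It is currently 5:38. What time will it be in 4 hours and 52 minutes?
Starting time: 5:38
Adding 52 minutes to 38 minutes: 38 + 52 = 90 minutes = 1 hour and 30 minutes
Adding 4 hours: 5 + 4 + 1 (carry) = 10
Final time: 10:30

Final answer: 10:30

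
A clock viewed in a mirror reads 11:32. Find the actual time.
Reflection across the vertical (12-6) axis maps a hand at angle A degrees to (360 - A) degrees, which sends a reading of T minutes past 12:00 to (720 - T) minutes past 12:00.
Mirror reads 11:32 = 692 minutes past 12:00.
Actual time: (720 - 692) mod 720 = 28 minutes = 12:28.

Final answer: 12:28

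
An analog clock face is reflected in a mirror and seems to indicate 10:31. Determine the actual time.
Reflection across the vertical (12-6) axis maps a hand at angle A degrees to (360 - A) degrees, which sends a reading of T minutes past 12:00 to (720 - T) minutes past 12:00.
Mirror reads 10:31 = 631 minutes past 12:00.
Actual time: (720 - 631) mod 720 = 89 minutes = 1:29.

Final answer: 1:29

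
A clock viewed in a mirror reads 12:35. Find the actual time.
Reflection across the vertical (12-6) axis maps a hand at angle A degrees to (360 - A) degrees, which sends a reading of T minutes past 12:00 to (720 - T) minutes past 12:00.
Mirror reads 12:35 = 35 minutes past 12:00.
Actual time: (720 - 35) mod 720 = 685 minutes = 11:25.

Final answer: 11:25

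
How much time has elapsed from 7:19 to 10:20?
From 7:19 to 10:20:
(10 x 60 + 20) - (7 x 60 + 19) = 620 - 439 = 181 minutes
= 3 hours and 1 minute

Final answer: 3 hours and 1 minute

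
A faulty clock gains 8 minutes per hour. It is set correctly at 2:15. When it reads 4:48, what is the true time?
For every 60 true minutes, the faulty clock advances 68 minutes, so 1 faulty-clock minute corresponds to 60/68 true minutes.
From 2:15 to 4:48 on the faulty dial is 153 minutes.
True elapsed: 153 x 60/68 = 135 minutes = 2 hours and 15 minutes.
True time: 2:15 + 2 hours and 15 minutes = 4:30.

Final answer: 4:30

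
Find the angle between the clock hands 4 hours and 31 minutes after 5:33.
First find the time 4 hours and 31 minutes after 5:33.
Total minutes: 5 x 60 + 33 + 4 x 60 + 31 = 604.
604 mod 720 = 604 minutes = 10:04.
Now compute the angle at 10:04:
Hour hand: 10 x 30 + 4 x 0.5 = 302 degrees
Minute hand: 4 x 6 = 24 degrees
Difference: |302 - 24| = 278 degrees
Smaller angle: 360 - 278 = 82 degrees

Final answer: 82 degrees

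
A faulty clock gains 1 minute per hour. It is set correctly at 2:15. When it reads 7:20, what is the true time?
For every 60 true minutes, the faulty clock advances 61 minutes, so 1 faulty-clock minute corresponds to 60/61 true minutes.
From 2:15 to 7:20 on the faulty dial is 305 minutes.
True elapsed: 305 x 60/61 = 300 minutes = 5 hours.
True time: 2:15 + 5 hours = 7:15.

Final answer: 7:15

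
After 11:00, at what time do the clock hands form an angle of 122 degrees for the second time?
At t minutes past 11:00, the hour hand is at 30 x 11 + 0.5t degrees and the minute hand is at 6t degrees.
The smaller angle between them is 122 degrees when |30H - 5.5t| = 122 or |30H - 5.5t| = 238.
With H = 11, solve 30 x 11 - 5.5t = +/- target for each target:
  t = (30 x 11 - 122) / 5.5 = 37.82
  t = (30 x 11 + 122) / 5.5 = 82.18 (outside (0, 60))
  t = (30 x 11 - 238) / 5.5 = 16.73
  t = (30 x 11 + 238) / 5.5 = 103.27 (outside (0, 60))
Valid solutions in (0, 60): {16.73, 37.82} minutes.
The second occurrence is t = 37.82 minutes.
The hands form a 122-degree angle at 37.82 minutes past 11:00.

Final answer: 37.82 minutes past 11:00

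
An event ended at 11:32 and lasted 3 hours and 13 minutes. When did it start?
Starting time: 11:32 = 692 total minutes past 12:00
Subtracting: 3 hours and 13 minutes = 193 minutes
692 - 193 = 499 minutes
= 8 hours and 19 minutes past 12:00 = 8:19

Final answer: 8:19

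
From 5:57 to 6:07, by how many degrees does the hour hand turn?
The hour hand moves 0.5 degrees per minute.
Time elapsed: 6:07 - 5:57 = 10 minutes
Angular displacement: 10 x 0.5 = 5 degrees

Final answer: 5 degrees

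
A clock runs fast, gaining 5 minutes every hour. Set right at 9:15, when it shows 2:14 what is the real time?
For every 60 true minutes, the faulty clock advances 65 minutes, so 1 faulty-clock minute corresponds to 60/65 true minutes.
From 9:15 to 2:14 on the faulty dial is 299 minutes.
True elapsed: 299 x 60/65 = 276 minutes = 4 hours and 36 minutes.
True time: 9:15 + 4 hours and 36 minutes = 1:51.

Final answer: 1:51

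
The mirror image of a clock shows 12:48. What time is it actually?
Reflection across the vertical (12-6) axis maps a hand at angle A degrees to (360 - A) degrees, which sends a reading of T minutes past 12:00 to (720 - T) minutes past 12:00.
Mirror reads 12:48 = 48 minutes past 12:00.
Actual time: (720 - 48) mod 720 = 672 minutes = 11:12.

Final answer: 11:12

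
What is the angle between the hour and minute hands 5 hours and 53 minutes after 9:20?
First find the time 5 hours and 53 minutes after 9:20.
Total minutes: 9 x 60 + 20 + 5 x 60 + 53 = 913.
913 mod 720 = 193 minutes = 3:13.
Now compute the angle at 3:13:
Hour hand: 3 x 30 + 13 x 0.5 = 96.5 degrees
Minute hand: 13 x 6 = 78 degrees
Difference: |96.5 - 78| = 18.5 degrees
The angle is 18.5 degrees

Final answer: 18.5 degrees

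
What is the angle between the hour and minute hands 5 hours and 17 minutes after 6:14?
First find the time 5 hours and 17 minutes after 6:14.
Total minutes: 6 x 60 + 14 + 5 x 60 + 17 = 691.
691 mod 720 = 691 minutes = 11:31.
Now compute the angle at 11:31:
Hour hand: 11 x 30 + 31 x 0.5 = 345.5 degrees
Minute hand: 31 x 6 = 186 degrees
Difference: |345.5 - 186| = 159.5 degrees
The angle is 159.5 degrees

Final answer: 159.5 degrees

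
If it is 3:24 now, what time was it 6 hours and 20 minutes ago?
Starting time: 3:24 = 204 total minutes past 12:00
Subtracting: 6 hours and 20 minutes = 380 minutes
204 - 380 = -176 (negative, add 12 hours = 720) = 544 minutes
= 9 hours and 4 minutes past 12:00 = 9:04

Final answer: 9:04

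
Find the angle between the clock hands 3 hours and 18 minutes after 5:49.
First find the time 3 hours and 18 minutes after 5:49.
Total minutes: 5 x 60 + 49 + 3 x 60 + 18 = 547.
547 mod 720 = 547 minutes = 9:07.
Now compute the angle at 9:07:
Hour hand: 9 x 30 + 7 x 0.5 = 273.5 degrees
Minute hand: 7 x 6 = 42 degrees
Difference: |273.5 - 42| = 231.5 degrees
Smaller angle: 360 - 231.5 = 128.5 degrees

Final answer: 128.5 degrees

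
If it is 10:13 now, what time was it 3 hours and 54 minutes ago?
Starting time: 10:13 = 613 total minutes past 12:00
Subtracting: 3 hours and 54 minutes = 234 minutes
613 - 234 = 379 minutes
= 6 hours and 19 minutes past 12:00 = 6:19

Final answer: 6:19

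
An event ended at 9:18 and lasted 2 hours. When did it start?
Starting time: 9:18 = 558 total minutes past 12:00
Subtracting: 2 hours = 120 minutes
558 - 120 = 438 minutes
= 7 hours and 18 minutes past 12:00 = 7:18

Final answer: 7:18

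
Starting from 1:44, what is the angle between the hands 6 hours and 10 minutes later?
First find the time 6 hours and 10 minutes after 1:44.
Total minutes: 1 x 60 + 44 + 6 x 60 + 10 = 474.
474 mod 720 = 474 minutes = 7:54.
Now compute the angle at 7:54:
Hour hand: 7 x 30 + 54 x 0.5 = 237 degrees
Minute hand: 54 x 6 = 324 degrees
Difference: |237 - 324| = 87 degrees
The angle is 87 degrees

Final answer: 87 degrees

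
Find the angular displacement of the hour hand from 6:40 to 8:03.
The hour hand moves 0.5 degrees per minute.
Time elapsed: 8:03 - 6:40 = 83 minutes
Angular displacement: 83 x 0.5 = 41.5 degrees

Final answer: 41.5 degrees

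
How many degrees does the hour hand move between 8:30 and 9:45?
The hour hand moves 0.5 degrees per minute.
Time elapsed: 9:45 - 8:30 = 75 minutes
Angular displacement: 75 x 0.5 = 37.5 degrees

Final answer: 37.5 degrees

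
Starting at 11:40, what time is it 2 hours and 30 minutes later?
Starting time: 11:40
Adding 30 minutes to 40 minutes: 40 + 30 = 70 minutes = 1 hour and 10 minutes
Adding 2 hours: 11 + 2 + 1 (carry) = 14 - 12 = 2
Final time: 2:10

Final answer: 2:10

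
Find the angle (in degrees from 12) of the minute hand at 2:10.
The minute hand moves 6 degrees per minute.
At 2:10: 10 x 6 = 60 degrees

Final answer: 60 degrees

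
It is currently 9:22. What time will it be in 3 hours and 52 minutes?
Starting time: 9:22
Adding 52 minutes to 22 minutes: 22 + 52 = 74 minutes = 1 hour and 14 minutes
Adding 3 hours: 9 + 3 + 1 (carry) = 13 - 12 = 1
Final time: 1:14

Final answer: 1:14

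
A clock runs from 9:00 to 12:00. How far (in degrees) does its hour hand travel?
The hour hand moves 0.5 degrees per minute.
Time elapsed: 12:00 - 9:00 = 180 minutes
Angular displacement: 180 x 0.5 = 90 degrees

Final answer: 90 degrees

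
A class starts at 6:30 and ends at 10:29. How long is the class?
From 6:30 to 10:29:
(10 x 60 + 29) - (6 x 60 + 30) = 629 - 390 = 239 minutes
= 3 hours and 59 minutes

Final answer: 3 hours and 59 minutes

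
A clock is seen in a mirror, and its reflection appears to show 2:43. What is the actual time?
Reflection across the vertical (12-6) axis maps a hand at angle A degrees to (360 - A) degrees, which sends a reading of T minutes past 12:00 to (720 - T) minutes past 12:00.
Mirror reads 2:43 = 163 minutes past 12:00.
Actual time: (720 - 163) mod 720 = 557 minutes = 9:17.

Final answer: 9:17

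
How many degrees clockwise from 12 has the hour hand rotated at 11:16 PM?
The hour hand moves 30 degrees per hour and 0.5 degrees per minute.
At 11:16: (11) x 30 + 16 x 0.5 = 330 + 8 = 338 degrees

Final answer: 338 degrees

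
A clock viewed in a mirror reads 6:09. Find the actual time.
Reflection across the vertical (12-6) axis maps a hand at angle A degrees to (360 - A) degrees, which sends a reading of T minutes past 12:00 to (720 - T) minutes past 12:00.
Mirror reads 6:09 = 369 minutes past 12:00.
Actual time: (720 - 369) mod 720 = 351 minutes = 5:51.

Final answer: 5:51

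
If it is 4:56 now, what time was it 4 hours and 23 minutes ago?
Starting time: 4:56 = 296 total minutes past 12:00
Subtracting: 4 hours and 23 minutes = 263 minutes
296 - 263 = 33 minutes
= 33 minutes past 12:00 = 12:33

Final answer: 12:33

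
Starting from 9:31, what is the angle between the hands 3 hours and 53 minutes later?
First find the time 3 hours and 53 minutes after 9:31.
Total minutes: 9 x 60 + 31 + 3 x 60 + 53 = 804.
804 mod 720 = 84 minutes = 1:24.
Now compute the angle at 1:24:
Hour hand: 1 x 30 + 24 x 0.5 = 42 degrees
Minute hand: 24 x 6 = 144 degrees
Difference: |42 - 144| = 102 degrees
The angle is 102 degrees

Final answer: 102 degrees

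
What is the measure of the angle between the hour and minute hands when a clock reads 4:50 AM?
Hour hand position: 4 x 30 + 50 x 0.5 = 145 degrees
Minute hand position: 50 x 6 = 300 degrees
Difference: |145 - 300| = 155 degrees
The angle between the hands is 155 degrees

Final answer: 155 degrees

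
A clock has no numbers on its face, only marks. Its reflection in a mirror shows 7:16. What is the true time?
Reflection across the vertical (12-6) axis maps a hand at angle A degrees to (360 - A) degrees, which sends a reading of T minutes past 12:00 to (720 - T) minutes past 12:00.
Mirror reads 7:16 = 436 minutes past 12:00.
Actual time: (720 - 436) mod 720 = 284 minutes = 4:44.

Final answer: 4:44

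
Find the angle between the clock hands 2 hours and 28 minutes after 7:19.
First find the time 2 hours and 28 minutes after 7:19.
Total minutes: 7 x 60 + 19 + 2 x 60 + 28 = 587.
587 mod 720 = 587 minutes = 9:47.
Now compute the angle at 9:47:
Hour hand: 9 x 30 + 47 x 0.5 = 293.5 degrees
Minute hand: 47 x 6 = 282 degrees
Difference: |293.5 - 282| = 11.5 degrees
The angle is 11.5 degrees

Final answer: 11.5 degrees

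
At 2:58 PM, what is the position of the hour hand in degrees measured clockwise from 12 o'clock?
The hour hand moves 30 degrees per hour and 0.5 degrees per minute.
At 2:58: (2) x 30 + 58 x 0.5 = 60 + 29 = 89 degrees

Final answer: 89 degrees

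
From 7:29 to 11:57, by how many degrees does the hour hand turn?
The hour hand moves 0.5 degrees per minute.
Time elapsed: 11:57 - 7:29 = 268 minutes
Angular displacement: 268 x 0.5 = 134 degrees

Final answer: 134 degrees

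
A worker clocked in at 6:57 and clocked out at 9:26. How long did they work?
From 6:57 to 9:26:
(9 x 60 + 26) - (6 x 60 + 57) = 566 - 417 = 149 minutes
= 2 hours and 29 minutes

Final answer: 2 hours and 29 minutes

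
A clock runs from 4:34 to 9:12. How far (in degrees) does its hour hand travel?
The hour hand moves 0.5 degrees per minute.
Time elapsed: 9:12 - 4:34 = 278 minutes
Angular displacement: 278 x 0.5 = 139 degrees

Final answer: 139 degrees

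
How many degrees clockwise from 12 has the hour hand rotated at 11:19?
The hour hand moves 30 degrees per hour and 0.5 degrees per minute.
At 11:19: (11) x 30 + 19 x 0.5 = 330 + 9.5 = 339.5 degrees

Final answer: 339.5 degrees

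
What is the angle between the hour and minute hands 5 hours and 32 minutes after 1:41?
First find the time 5 hours and 32 minutes after 1:41.
Total minutes: 1 x 60 + 41 + 5 x 60 + 32 = 433.
433 mod 720 = 433 minutes = 7:13.
Now compute the angle at 7:13:
Hour hand: 7 x 30 + 13 x 0.5 = 216.5 degrees
Minute hand: 13 x 6 = 78 degrees
Difference: |216.5 - 78| = 138.5 degrees
The angle is 138.5 degrees

Final answer: 138.5 degrees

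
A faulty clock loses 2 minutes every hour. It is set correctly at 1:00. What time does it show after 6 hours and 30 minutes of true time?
For every 60 true minutes, the faulty clock advances 60 - 2 = 58 minutes.
True elapsed: 6 hours and 30 minutes = 390 minutes.
Faulty clock advances: 390 x 58/60 = 377 minutes (drift: 13 minutes behind).
Shown time: 1:00 + 377 minutes = 7:17.

Final answer: 7:17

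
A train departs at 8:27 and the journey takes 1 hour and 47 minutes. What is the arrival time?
Starting time: 8:27
Adding 47 minutes to 27 minutes: 27 + 47 = 74 minutes = 1 hour and 14 minutes
Adding 1 hour: 8 + 1 + 1 (carry) = 10
Final time: 10:14

Final answer: 10:14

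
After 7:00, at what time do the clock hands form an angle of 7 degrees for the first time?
At t minutes past 7:00, the hour hand is at 30 x 7 + 0.5t degrees and the minute hand is at 6t degrees.
The smaller angle between them is 7 degrees when |30H - 5.5t| = 7 or |30H - 5.5t| = 353.
With H = 7, solve 30 x 7 - 5.5t = +/- target for each target:
  t = (30 x 7 - 7) / 5.5 = 36.91
  t = (30 x 7 + 7) / 5.5 = 39.45
  t = (30 x 7 - 353) / 5.5 = -26 (outside (0, 60))
  t = (30 x 7 + 353) / 5.5 = 102.36 (outside (0, 60))
Valid solutions in (0, 60): {36.91, 39.45} minutes.
The first occurrence is t = 36.91 minutes.
The hands form a 7-degree angle at 36.91 minutes past 7:00.

Final answer: 36.91 minutes past 7:00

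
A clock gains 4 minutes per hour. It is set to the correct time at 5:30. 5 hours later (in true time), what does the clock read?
For every 60 true minutes, the faulty clock advances 60 + 4 = 64 minutes.
True elapsed: 5 hours = 300 minutes.
Faulty clock advances: 300 x 64/60 = 320 minutes (drift: 20 minutes ahead).
Shown time: 5:30 + 320 minutes = 10:50.

Final answer: 10:50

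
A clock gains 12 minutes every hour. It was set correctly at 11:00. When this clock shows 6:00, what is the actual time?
For every 60 true minutes, the faulty clock advances 72 minutes, so 1 faulty-clock minute corresponds to 60/72 true minutes.
From 11:00 to 6:00 on the faulty dial is 420 minutes.
True elapsed: 420 x 60/72 = 350 minutes = 5 hours and 50 minutes.
True time: 11:00 + 5 hours and 50 minutes = 4:50.

Final answer: 4:50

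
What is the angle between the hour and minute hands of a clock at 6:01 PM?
Hour hand position: 6 x 30 + 1 x 0.5 = 180.5 degrees
Minute hand position: 1 x 6 = 6 degrees
Difference: |180.5 - 6| = 174.5 degrees
The angle between the hands is 174.5 degrees

Final answer: 174.5 degrees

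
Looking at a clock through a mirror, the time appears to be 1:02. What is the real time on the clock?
Reflection across the vertical (12-6) axis maps a hand at angle A degrees to (360 - A) degrees, which sends a reading of T minutes past 12:00 to (720 - T) minutes past 12:00.
Mirror reads 1:02 = 62 minutes past 12:00.
Actual time: (720 - 62) mod 720 = 658 minutes = 10:58.

Final answer: 10:58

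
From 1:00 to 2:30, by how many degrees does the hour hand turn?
The hour hand moves 0.5 degrees per minute.
Time elapsed: 2:30 - 1:00 = 90 minutes
Angular displacement: 90 x 0.5 = 45 degrees

Final answer: 45 degrees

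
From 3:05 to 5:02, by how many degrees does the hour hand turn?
The hour hand moves 0.5 degrees per minute.
Time elapsed: 5:02 - 3:05 = 117 minutes
Angular displacement: 117 x 0.5 = 58.5 degrees

Final answer: 58.5 degrees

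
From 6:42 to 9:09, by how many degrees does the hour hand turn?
The hour hand moves 0.5 degrees per minute.
Time elapsed: 9:09 - 6:42 = 147 minutes
Angular displacement: 147 x 0.5 = 73.5 degrees

Final answer: 73.5 degrees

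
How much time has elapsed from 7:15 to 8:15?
From 7:15 to 8:15:
(8 x 60 + 15) - (7 x 60 + 15) = 495 - 435 = 60 minutes
= 1 hour

Final answer: 1 hour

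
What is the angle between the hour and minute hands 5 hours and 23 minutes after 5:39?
First find the time 5 hours and 23 minutes after 5:39.
Total minutes: 5 x 60 + 39 + 5 x 60 + 23 = 662.
662 mod 720 = 662 minutes = 11:02.
Now compute the angle at 11:02:
Hour hand: 11 x 30 + 2 x 0.5 = 331 degrees
Minute hand: 2 x 6 = 12 degrees
Difference: |331 - 12| = 319 degrees
Smaller angle: 360 - 319 = 41 degrees

Final answer: 41 degrees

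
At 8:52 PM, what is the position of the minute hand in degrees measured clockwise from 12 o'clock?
The minute hand moves 6 degrees per minute.
At 8:52: 52 x 6 = 312 degrees

Final answer: 312 degrees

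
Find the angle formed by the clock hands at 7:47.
Hour hand position: 7 x 30 + 47 x 0.5 = 233.5 degrees
Minute hand position: 47 x 6 = 282 degrees
Difference: |233.5 - 282| = 48.5 degrees
The angle between the hands is 48.5 degrees

Final answer: 48.5 degrees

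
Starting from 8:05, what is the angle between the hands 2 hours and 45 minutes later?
First find the time 2 hours and 45 minutes after 8:05.
Total minutes: 8 x 60 + 5 + 2 x 60 + 45 = 650.
650 mod 720 = 650 minutes = 10:50.
Now compute the angle at 10:50:
Hour hand: 10 x 30 + 50 x 0.5 = 325 degrees
Minute hand: 50 x 6 = 300 degrees
Difference: |325 - 300| = 25 degrees
The angle is 25 degrees

Final answer: 25 degrees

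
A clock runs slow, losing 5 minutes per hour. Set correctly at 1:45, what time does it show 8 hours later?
For every 60 true minutes, the faulty clock advances 60 - 5 = 55 minutes.
True elapsed: 8 hours = 480 minutes.
Faulty clock advances: 480 x 55/60 = 440 minutes (drift: 40 minutes behind).
Shown time: 1:45 + 440 minutes = 9:05.

Final answer: 9:05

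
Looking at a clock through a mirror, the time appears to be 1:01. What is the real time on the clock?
Reflection across the vertical (12-6) axis maps a hand at angle A degrees to (360 - A) degrees, which sends a reading of T minutes past 12:00 to (720 - T) minutes past 12:00.
Mirror reads 1:01 = 61 minutes past 12:00.
Actual time: (720 - 61) mod 720 = 659 minutes = 10:59.

Final answer: 10:59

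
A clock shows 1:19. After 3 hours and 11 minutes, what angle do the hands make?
First find the time 3 hours and 11 minutes after 1:19.
Total minutes: 1 x 60 + 19 + 3 x 60 + 11 = 270.
270 mod 720 = 270 minutes = 4:30.
Now compute the angle at 4:30:
Hour hand: 4 x 30 + 30 x 0.5 = 135 degrees
Minute hand: 30 x 6 = 180 degrees
Difference: |135 - 180| = 45 degrees
The angle is 45 degrees

Final answer: 45 degrees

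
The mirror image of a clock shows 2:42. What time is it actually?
Reflection across the vertical (12-6) axis maps a hand at angle A degrees to (360 - A) degrees, which sends a reading of T minutes past 12:00 to (720 - T) minutes past 12:00.
Mirror reads 2:42 = 162 minutes past 12:00.
Actual time: (720 - 162) mod 720 = 558 minutes = 9:18.

Final answer: 9:18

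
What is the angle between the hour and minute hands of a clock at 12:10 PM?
Hour hand position: 0 x 30 + 10 x 0.5 = 5 degrees
Minute hand position: 10 x 6 = 60 degrees
Difference: |5 - 60| = 55 degrees
The angle between the hands is 55 degrees

Final answer: 55 degrees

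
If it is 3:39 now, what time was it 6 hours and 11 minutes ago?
Starting time: 3:39 = 219 total minutes past 12:00
Subtracting: 6 hours and 11 minutes = 371 minutes
219 - 371 = -152 (negative, add 12 hours = 720) = 568 minutes
= 9 hours and 28 minutes past 12:00 = 9:28

Final answer: 9:28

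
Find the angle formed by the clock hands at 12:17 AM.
Hour hand position: 0 x 30 + 17 x 0.5 = 8.5 degrees
Minute hand position: 17 x 6 = 102 degrees
Difference: |8.5 - 102| = 93.5 degrees
The angle between the hands is 93.5 degrees

Final answer: 93.5 degrees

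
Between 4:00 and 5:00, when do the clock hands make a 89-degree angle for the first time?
At t minutes past 4:00, the hour hand is at 30 x 4 + 0.5t degrees and the minute hand is at 6t degrees.
The smaller angle between them is 89 degrees when |30H - 5.5t| = 89 or |30H - 5.5t| = 271.
With H = 4, solve 30 x 4 - 5.5t = +/- target for each target:
  t = (30 x 4 - 89) / 5.5 = 5.64
  t = (30 x 4 + 89) / 5.5 = 38
  t = (30 x 4 - 271) / 5.5 = -27.45 (outside (0, 60))
  t = (30 x 4 + 271) / 5.5 = 71.09 (outside (0, 60))
Valid solutions in (0, 60): {5.64, 38} minutes.
The first occurrence is t = 5.64 minutes.
The hands form a 89-degree angle at 5.64 minutes past 4:00.

Final answer: 5.64 minutes past 4:00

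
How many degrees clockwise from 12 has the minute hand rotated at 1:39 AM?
The minute hand moves 6 degrees per minute.
At 1:39: 39 x 6 = 234 degrees

Final answer: 234 degrees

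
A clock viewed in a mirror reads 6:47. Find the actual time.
Reflection across the vertical (12-6) axis maps a hand at angle A degrees to (360 - A) degrees, which sends a reading of T minutes past 12:00 to (720 - T) minutes past 12:00.
Mirror reads 6:47 = 407 minutes past 12:00.
Actual time: (720 - 407) mod 720 = 313 minutes = 5:13.

Final answer: 5:13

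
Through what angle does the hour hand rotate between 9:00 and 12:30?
The hour hand moves 0.5 degrees per minute.
Time elapsed: 12:30 - 9:00 = 210 minutes
Angular displacement: 210 x 0.5 = 105 degrees

Final answer: 105 degrees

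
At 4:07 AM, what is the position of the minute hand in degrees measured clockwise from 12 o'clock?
The minute hand moves 6 degrees per minute.
At 4:07: 7 x 6 = 42 degrees

Final answer: 42 degrees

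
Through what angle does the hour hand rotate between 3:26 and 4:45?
The hour hand moves 0.5 degrees per minute.
Time elapsed: 4:45 - 3:26 = 79 minutes
Angular displacement: 79 x 0.5 = 39.5 degrees

Final answer: 39.5 degrees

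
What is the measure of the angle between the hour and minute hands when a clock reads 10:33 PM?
Hour hand position: 10 x 30 + 33 x 0.5 = 316.5 degrees
Minute hand position: 33 x 6 = 198 degrees
Difference: |316.5 - 198| = 118.5 degrees
The angle between the hands is 118.5 degrees

Final answer: 118.5 degrees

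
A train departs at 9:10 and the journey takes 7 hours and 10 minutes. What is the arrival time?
Starting time: 9:10
Adding 10 minutes to 10 minutes: 10 + 10 = 20 minutes
Adding 7 hours: 9 + 7 = 16 - 12 = 4
Final time: 4:20

Final answer: 4:20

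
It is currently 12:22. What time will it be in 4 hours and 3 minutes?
Starting time: 12:22
Adding 3 minutes to 22 minutes: 22 + 3 = 25 minutes
Adding 4 hours: 12 + 4 = 16 - 12 = 4
Final time: 4:25

Final answer: 4:25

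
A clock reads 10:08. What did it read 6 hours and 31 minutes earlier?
Starting time: 10:08 = 608 total minutes past 12:00
Subtracting: 6 hours and 31 minutes = 391 minutes
608 - 391 = 217 minutes
= 3 hours and 37 minutes past 12:00 = 3:37

Final answer: 3:37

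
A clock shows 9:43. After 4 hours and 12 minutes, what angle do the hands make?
First find the time 4 hours and 12 minutes after 9:43.
Total minutes: 9 x 60 + 43 + 4 x 60 + 12 = 835.
835 mod 720 = 115 minutes = 1:55.
Now compute the angle at 1:55:
Hour hand: 1 x 30 + 55 x 0.5 = 57.5 degrees
Minute hand: 55 x 6 = 330 degrees
Difference: |57.5 - 330| = 272.5 degrees
Smaller angle: 360 - 272.5 = 87.5 degrees

Final answer: 87.5 degrees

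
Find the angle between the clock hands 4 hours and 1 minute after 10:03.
First find the time 4 hours and 1 minute after 10:03.
Total minutes: 10 x 60 + 3 + 4 x 60 + 1 = 844.
844 mod 720 = 124 minutes = 2:04.
Now compute the angle at 2:04:
Hour hand: 2 x 30 + 4 x 0.5 = 62 degrees
Minute hand: 4 x 6 = 24 degrees
Difference: |62 - 24| = 38 degrees
The angle is 38 degrees

Final answer: 38 degrees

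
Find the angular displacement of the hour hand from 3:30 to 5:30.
The hour hand moves 0.5 degrees per minute.
Time elapsed: 5:30 - 3:30 = 120 minutes
Angular displacement: 120 x 0.5 = 60 degrees

Final answer: 60 degrees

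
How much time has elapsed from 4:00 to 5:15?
From 4:00 to 5:15:
(5 x 60 + 15) - (4 x 60 + 0) = 315 - 240 = 75 minutes
= 1 hour and 15 minutes

Final answer: 1 hour and 15 minutes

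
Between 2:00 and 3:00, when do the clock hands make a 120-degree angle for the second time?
At t minutes past 2:00, the hour hand is at 30 x 2 + 0.5t degrees and the minute hand is at 6t degrees.
The smaller angle between them is 120 degrees when |30H - 5.5t| = 120 or |30H - 5.5t| = 240.
With H = 2, solve 30 x 2 - 5.5t = +/- target for each target:
  t = (30 x 2 - 120) / 5.5 = -10.91 (outside (0, 60))
  t = (30 x 2 + 120) / 5.5 = 32.73
  t = (30 x 2 - 240) / 5.5 = -32.73 (outside (0, 60))
  t = (30 x 2 + 240) / 5.5 = 54.55
Valid solutions in (0, 60): {32.73, 54.55} minutes.
The second occurrence is t = 54.55 minutes.
The hands form a 120-degree angle at 54.55 minutes past 2:00.

Final answer: 54.55 minutes past 2:00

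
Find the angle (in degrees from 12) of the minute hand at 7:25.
The minute hand moves 6 degrees per minute.
At 7:25: 25 x 6 = 150 degrees

Final answer: 150 degrees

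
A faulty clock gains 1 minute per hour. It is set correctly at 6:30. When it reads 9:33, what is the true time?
For every 60 true minutes, the faulty clock advances 61 minutes, so 1 faulty-clock minute corresponds to 60/61 true minutes.
From 6:30 to 9:33 on the faulty dial is 183 minutes.
True elapsed: 183 x 60/61 = 180 minutes = 3 hours.
True time: 6:30 + 3 hours = 9:30.

Final answer: 9:30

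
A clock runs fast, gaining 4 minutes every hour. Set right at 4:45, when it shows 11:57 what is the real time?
For every 60 true minutes, the faulty clock advances 64 minutes, so 1 faulty-clock minute corresponds to 60/64 true minutes.
From 4:45 to 11:57 on the faulty dial is 432 minutes.
True elapsed: 432 x 60/64 = 405 minutes = 6 hours and 45 minutes.
True time: 4:45 + 6 hours and 45 minutes = 11:30.

Final answer: 11:30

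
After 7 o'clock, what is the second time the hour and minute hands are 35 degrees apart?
At t minutes past 7:00, the hour hand is at 30 x 7 + 0.5t degrees and the minute hand is at 6t degrees.
The smaller angle between them is 35 degrees when |30H - 5.5t| = 35 or |30H - 5.5t| = 325.
With H = 7, solve 30 x 7 - 5.5t = +/- target for each target:
  t = (30 x 7 - 35) / 5.5 = 31.82
  t = (30 x 7 + 35) / 5.5 = 44.55
  t = (30 x 7 - 325) / 5.5 = -20.91 (outside (0, 60))
  t = (30 x 7 + 325) / 5.5 = 97.27 (outside (0, 60))
Valid solutions in (0, 60): {31.82, 44.55} minutes.
The second occurrence is t = 44.55 minutes.
The hands form a 35-degree angle at 44.55 minutes past 7:00.

Final answer: 44.55 minutes past 7:00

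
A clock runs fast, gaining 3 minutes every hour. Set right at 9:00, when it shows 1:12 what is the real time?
For every 60 true minutes, the faulty clock advances 63 minutes, so 1 faulty-clock minute corresponds to 60/63 true minutes.
From 9:00 to 1:12 on the faulty dial is 252 minutes.
True elapsed: 252 x 60/63 = 240 minutes = 4 hours.
True time: 9:00 + 4 hours = 1:00.

Final answer: 1:00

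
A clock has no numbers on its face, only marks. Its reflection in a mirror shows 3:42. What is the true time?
Reflection across the vertical (12-6) axis maps a hand at angle A degrees to (360 - A) degrees, which sends a reading of T minutes past 12:00 to (720 - T) minutes past 12:00.
Mirror reads 3:42 = 222 minutes past 12:00.
Actual time: (720 - 222) mod 720 = 498 minutes = 8:18.

Final answer: 8:18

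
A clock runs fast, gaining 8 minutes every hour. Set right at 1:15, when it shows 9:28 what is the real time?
For every 60 true minutes, the faulty clock advances 68 minutes, so 1 faulty-clock minute corresponds to 60/68 true minutes.
From 1:15 to 9:28 on the faulty dial is 493 minutes.
True elapsed: 493 x 60/68 = 435 minutes = 7 hours and 15 minutes.
True time: 1:15 + 7 hours and 15 minutes = 8:30.

Final answer: 8:30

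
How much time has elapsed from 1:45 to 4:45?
From 1:45 to 4:45:
(4 x 60 + 45) - (1 x 60 + 45) = 285 - 105 = 180 minutes
= 3 hours

Final answer: 3 hours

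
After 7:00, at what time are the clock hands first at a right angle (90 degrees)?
At t minutes past 7:00, the hour hand is at 30 x 7 + 0.5t degrees and the minute hand is at 6t degrees.
The smaller angle between them is 90 degrees when |30H - 5.5t| = 90 or |30H - 5.5t| = 270.
With H = 7, solve 30 x 7 - 5.5t = +/- target for each target:
  t = (30 x 7 - 90) / 5.5 = 21.82
  t = (30 x 7 + 90) / 5.5 = 54.55
  t = (30 x 7 - 270) / 5.5 = -10.91 (outside (0, 60))
  t = (30 x 7 + 270) / 5.5 = 87.27 (outside (0, 60))
Valid solutions in (0, 60): {21.82, 54.55} minutes.
First occurrence: t = 21.82 minutes.
The hands are at right angles at 21.82 minutes past 7:00.

Final answer: 21.82 minutes past 7:00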